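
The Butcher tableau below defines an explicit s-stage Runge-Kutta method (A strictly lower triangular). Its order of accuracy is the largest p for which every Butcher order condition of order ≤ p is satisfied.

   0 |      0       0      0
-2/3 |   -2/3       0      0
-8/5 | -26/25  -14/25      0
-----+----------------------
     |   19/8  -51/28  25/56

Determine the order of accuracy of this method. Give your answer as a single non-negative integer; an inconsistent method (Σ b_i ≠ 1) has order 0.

b = (19/8, -51/28, 25/56)
c = (0, -2/3, -8/5)
Ac = (0, 0, 28/75)
Σ b_i: 19/8·1 + (-51/28)·1 + 25/56·1 = 1 ✓
b·c: (-51/28)·(-2/3) + 25/56·(-8/5) = 1/2 ✓
b·c²: (-51/28)·4/9 + 25/56·64/25 = 1/3 ✓
b·Ac: 25/56·28/75 = 1/6 ✓; 3 stages ⇒ order 3.

3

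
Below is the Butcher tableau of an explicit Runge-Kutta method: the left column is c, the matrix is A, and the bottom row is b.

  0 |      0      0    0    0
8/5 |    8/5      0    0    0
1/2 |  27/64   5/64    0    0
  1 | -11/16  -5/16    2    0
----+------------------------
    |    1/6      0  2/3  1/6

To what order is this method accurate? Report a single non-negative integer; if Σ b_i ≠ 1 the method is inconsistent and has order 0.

b = (1/6, 0, 2/3, 1/6)
c = (0, 8/5, 1/2, 1)
Ac = (0, 0, 1/8, 1/2)
Σ b_i: 1/6·1 + 2/3·1 + 1/6·1 = 1 ✓
b·c: 2/3·1/2 + 1/6·1 = 1/2 ✓
b·c²: 2/3·1/4 + 1/6·1 = 1/3 ✓
b·Ac: 2/3·1/8 + 1/6·1/2 = 1/6 ✓
b·c³: 2/3·1/8 + 1/6·1 = 1/4 ✓
b·(c∘Ac): 2/3·1/16 + 1/6·1/2 = 1/8 ✓
b·Ac²: 2/3·1/5 + 1/6·(-3/10) = 1/12 ✓
b·A²c: 1/6·1/4 = 1/24 ✓; 4 stages ⇒ order 4.

4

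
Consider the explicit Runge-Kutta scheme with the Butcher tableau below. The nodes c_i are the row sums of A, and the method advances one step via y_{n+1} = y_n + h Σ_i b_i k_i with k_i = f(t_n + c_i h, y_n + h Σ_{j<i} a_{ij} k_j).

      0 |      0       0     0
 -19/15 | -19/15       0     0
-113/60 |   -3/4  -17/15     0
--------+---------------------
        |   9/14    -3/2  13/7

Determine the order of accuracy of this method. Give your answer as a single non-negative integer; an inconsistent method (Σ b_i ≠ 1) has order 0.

1

b = (9/14, -3/2, 13/7)
c = (0, -19/15, -113/60)
Ac = (0, 0, 323/225)
Σ b_i: 9/14·1 + (-3/2)·1 + 13/7·1 = 1 ✓
b·c: (-3/2)·(-19/15) + 13/7·(-113/60) = -671/420 ≠ 1/2 ⇒ order 1.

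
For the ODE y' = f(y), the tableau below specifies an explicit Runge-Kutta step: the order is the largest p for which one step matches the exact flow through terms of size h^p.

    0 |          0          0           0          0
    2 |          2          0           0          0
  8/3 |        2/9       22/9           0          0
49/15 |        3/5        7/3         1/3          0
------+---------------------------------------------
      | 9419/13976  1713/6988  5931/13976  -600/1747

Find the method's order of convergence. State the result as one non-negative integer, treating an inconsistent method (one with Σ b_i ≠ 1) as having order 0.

3

b = (9419/13976, 1713/6988, 5931/13976, -600/1747)
c = (0, 2, 8/3, 49/15)
Ac = (0, 0, 44/9, 50/9)
Σ b_i: 9419/13976·1 + 1713/6988·1 + 5931/13976·1 + (-600/1747)·1 = 1 ✓
b·c: 1713/6988·2 + 5931/13976·8/3 + (-600/1747)·49/15 = 1/2 ✓
b·c²: 1713/6988·4 + 5931/13976·64/9 + (-600/1747)·2401/225 = 1/3 ✓
b·Ac: 5931/13976·44/9 + (-600/1747)·50/9 = 1/6 ✓
b·c³: 1713/6988·8 + 5931/13976·512/27 + (-600/1747)·117649/3375 = -154382/78615 ≠ 1/4 ⇒ order 3.
b·(c∘Ac): 5931/13976·352/27 + (-600/1747)·490/27 = -11012/15723 ≠ 1/8
b·Ac²: 5931/13976·88/9 + (-600/1747)·316/27 = 2041/15723 ≠ 1/12
b·A²c: (-600/1747)·44/27 = -8800/15723 ≠ 1/24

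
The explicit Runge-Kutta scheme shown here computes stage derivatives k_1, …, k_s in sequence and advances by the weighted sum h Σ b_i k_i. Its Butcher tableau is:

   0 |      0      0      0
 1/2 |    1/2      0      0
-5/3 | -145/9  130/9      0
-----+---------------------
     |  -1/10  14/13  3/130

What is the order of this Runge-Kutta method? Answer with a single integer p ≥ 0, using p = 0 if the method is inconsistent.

3

b = (-1/10, 14/13, 3/130)
c = (0, 1/2, -5/3)
Ac = (0, 0, 65/9)
Σ b_i: (-1/10)·1 + 14/13·1 + 3/130·1 = 1 ✓
b·c: 14/13·1/2 + 3/130·(-5/3) = 1/2 ✓
b·c²: 14/13·1/4 + 3/130·25/9 = 1/3 ✓
b·Ac: 3/130·65/9 = 1/6 ✓; 3 stages ⇒ order 3.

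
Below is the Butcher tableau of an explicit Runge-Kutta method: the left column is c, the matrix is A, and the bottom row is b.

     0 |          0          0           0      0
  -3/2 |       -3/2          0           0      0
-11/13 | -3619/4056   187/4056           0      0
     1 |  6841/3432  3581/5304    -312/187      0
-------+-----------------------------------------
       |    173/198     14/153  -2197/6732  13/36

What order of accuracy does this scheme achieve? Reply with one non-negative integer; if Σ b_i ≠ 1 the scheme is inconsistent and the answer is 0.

b = (173/198, 14/153, -2197/6732, 13/36)
c = (0, -3/2, -11/13, 1)
Ac = (0, 0, -187/2704, 83/208)
Σ b_i: 173/198·1 + 14/153·1 + (-2197/6732)·1 + 13/36·1 = 1 ✓
b·c: 14/153·(-3/2) + (-2197/6732)·(-11/13) + 13/36·1 = 1/2 ✓
b·c²: 14/153·9/4 + (-2197/6732)·121/169 + 13/36·1 = 1/3 ✓
b·Ac: (-2197/6732)·(-187/2704) + 13/36·83/208 = 1/6 ✓
b·c³: 14/153·(-27/8) + (-2197/6732)·(-1331/2197) + 13/36·1 = 1/4 ✓
b·(c∘Ac): (-2197/6732)·2057/35152 + 13/36·83/208 = 1/8 ✓
b·Ac²: (-2197/6732)·561/5408 + 13/36·135/416 = 1/12 ✓
b·A²c: 13/36·3/26 = 1/24 ✓; 4 stages ⇒ order 4.

4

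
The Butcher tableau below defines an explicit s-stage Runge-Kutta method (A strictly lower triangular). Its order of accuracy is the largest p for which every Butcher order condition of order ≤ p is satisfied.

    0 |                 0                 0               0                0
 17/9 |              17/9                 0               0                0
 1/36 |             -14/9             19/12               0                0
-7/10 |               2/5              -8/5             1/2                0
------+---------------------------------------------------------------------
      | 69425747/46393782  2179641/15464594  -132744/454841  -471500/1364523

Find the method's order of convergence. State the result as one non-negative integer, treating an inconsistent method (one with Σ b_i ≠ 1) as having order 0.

3

b = (69425747/46393782, 2179641/15464594, -132744/454841, -471500/1364523)
c = (0, 17/9, 1/36, -7/10)
Ac = (0, 0, 323/108, -361/120)
Σ b_i: 69425747/46393782·1 + 2179641/15464594·1 + (-132744/454841)·1 + (-471500/1364523)·1 = 1 ✓
b·c: 2179641/15464594·17/9 + (-132744/454841)·1/36 + (-471500/1364523)·(-7/10) = 1/2 ✓
b·c²: 2179641/15464594·289/81 + (-132744/454841)·1/1296 + (-471500/1364523)·49/100 = 1/3 ✓
b·Ac: (-132744/454841)·323/108 + (-471500/1364523)·(-361/120) = 1/6 ✓
b·c³: 2179641/15464594·4913/729 + (-132744/454841)·1/46656 + (-471500/1364523)·(-343/1000) = 944680277/884210904 ≠ 1/4 ⇒ order 3.
b·(c∘Ac): (-132744/454841)·323/3888 + (-471500/1364523)·2527/1200 = -5831909/7756236 ≠ 1/8
b·Ac²: (-132744/454841)·5491/972 + (-471500/1364523)·(-73979/12960) = 286260317/884210904 ≠ 1/12
b·A²c: (-471500/1364523)·323/216 = -2003875/3878118 ≠ 1/24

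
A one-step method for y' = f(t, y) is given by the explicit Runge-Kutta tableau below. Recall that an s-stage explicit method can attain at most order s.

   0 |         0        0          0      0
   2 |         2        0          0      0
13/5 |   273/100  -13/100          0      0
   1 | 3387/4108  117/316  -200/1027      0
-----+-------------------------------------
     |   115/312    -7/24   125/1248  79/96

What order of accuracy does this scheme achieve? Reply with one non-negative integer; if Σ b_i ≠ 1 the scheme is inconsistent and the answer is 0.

4

b = (115/312, -7/24, 125/1248, 79/96)
c = (0, 2, 13/5, 1)
Ac = (0, 0, -13/50, 37/158)
Σ b_i: 115/312·1 + (-7/24)·1 + 125/1248·1 + 79/96·1 = 1 ✓
b·c: (-7/24)·2 + 125/1248·13/5 + 79/96·1 = 1/2 ✓
b·c²: (-7/24)·4 + 125/1248·169/25 + 79/96·1 = 1/3 ✓
b·Ac: 125/1248·(-13/50) + 79/96·37/158 = 1/6 ✓
b·c³: (-7/24)·8 + 125/1248·2197/125 + 79/96·1 = 1/4 ✓
b·(c∘Ac): 125/1248·(-169/250) + 79/96·37/158 = 1/8 ✓
b·Ac²: 125/1248·(-13/25) + 79/96·13/79 = 1/12 ✓
b·A²c: 79/96·4/79 = 1/24 ✓; 4 stages ⇒ order 4.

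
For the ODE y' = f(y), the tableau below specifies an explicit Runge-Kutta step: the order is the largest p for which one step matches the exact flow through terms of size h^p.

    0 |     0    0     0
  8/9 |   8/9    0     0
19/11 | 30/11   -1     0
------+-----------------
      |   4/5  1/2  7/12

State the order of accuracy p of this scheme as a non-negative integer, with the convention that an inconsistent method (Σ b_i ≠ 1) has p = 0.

b = (4/5, 1/2, 7/12)
c = (0, 8/9, 19/11)
Ac = (0, 0, -8/9)
Σ b_i: 4/5·1 + 1/2·1 + 7/12·1 = 113/60 ≠ 1 ⇒ order 0.

0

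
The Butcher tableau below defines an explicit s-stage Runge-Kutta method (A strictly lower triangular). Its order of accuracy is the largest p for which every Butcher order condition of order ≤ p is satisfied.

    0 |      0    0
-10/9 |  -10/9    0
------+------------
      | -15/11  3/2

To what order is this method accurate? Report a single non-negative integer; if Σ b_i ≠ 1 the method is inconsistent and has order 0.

b = (-15/11, 3/2)
c = (0, -10/9)
Σ b_i: (-15/11)·1 + 3/2·1 = 3/22 ≠ 1 ⇒ order 0.

0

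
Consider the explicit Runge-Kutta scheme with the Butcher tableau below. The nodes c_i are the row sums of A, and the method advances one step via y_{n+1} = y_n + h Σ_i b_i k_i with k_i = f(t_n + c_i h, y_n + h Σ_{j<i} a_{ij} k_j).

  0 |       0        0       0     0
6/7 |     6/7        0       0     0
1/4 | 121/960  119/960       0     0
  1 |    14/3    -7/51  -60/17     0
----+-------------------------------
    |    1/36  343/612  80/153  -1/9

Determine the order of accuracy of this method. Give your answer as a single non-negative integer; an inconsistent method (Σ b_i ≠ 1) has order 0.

4

b = (1/36, 343/612, 80/153, -1/9)
c = (0, 6/7, 1/4, 1)
Ac = (0, 0, 17/160, -1)
Σ b_i: 1/36·1 + 343/612·1 + 80/153·1 + (-1/9)·1 = 1 ✓
b·c: 343/612·6/7 + 80/153·1/4 + (-1/9)·1 = 1/2 ✓
b·c²: 343/612·36/49 + 80/153·1/16 + (-1/9)·1 = 1/3 ✓
b·Ac: 80/153·17/160 + (-1/9)·(-1) = 1/6 ✓
b·c³: 343/612·216/343 + 80/153·1/64 + (-1/9)·1 = 1/4 ✓
b·(c∘Ac): 80/153·17/640 + (-1/9)·(-1) = 1/8 ✓
b·Ac²: 80/153·51/560 + (-1/9)·(-9/28) = 1/12 ✓
b·A²c: (-1/9)·(-3/8) = 1/24 ✓; 4 stages ⇒ order 4.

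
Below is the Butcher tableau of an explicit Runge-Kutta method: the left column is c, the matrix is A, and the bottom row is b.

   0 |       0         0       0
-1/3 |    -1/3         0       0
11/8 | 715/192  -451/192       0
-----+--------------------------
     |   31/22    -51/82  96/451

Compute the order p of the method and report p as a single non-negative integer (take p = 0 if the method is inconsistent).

b = (31/22, -51/82, 96/451)
c = (0, -1/3, 11/8)
Ac = (0, 0, 451/576)
Σ b_i: 31/22·1 + (-51/82)·1 + 96/451·1 = 1 ✓
b·c: (-51/82)·(-1/3) + 96/451·11/8 = 1/2 ✓
b·c²: (-51/82)·1/9 + 96/451·121/64 = 1/3 ✓
b·Ac: 96/451·451/576 = 1/6 ✓; 3 stages ⇒ order 3.

3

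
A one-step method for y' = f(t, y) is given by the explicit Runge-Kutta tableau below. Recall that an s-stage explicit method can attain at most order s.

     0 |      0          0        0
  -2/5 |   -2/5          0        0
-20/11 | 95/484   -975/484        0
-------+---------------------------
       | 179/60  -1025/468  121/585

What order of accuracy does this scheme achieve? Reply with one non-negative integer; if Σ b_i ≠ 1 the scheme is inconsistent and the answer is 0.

b = (179/60, -1025/468, 121/585)
c = (0, -2/5, -20/11)
Ac = (0, 0, 195/242)
Σ b_i: 179/60·1 + (-1025/468)·1 + 121/585·1 = 1 ✓
b·c: (-1025/468)·(-2/5) + 121/585·(-20/11) = 1/2 ✓
b·c²: (-1025/468)·4/25 + 121/585·400/121 = 1/3 ✓
b·Ac: 121/585·195/242 = 1/6 ✓; 3 stages ⇒ order 3.

3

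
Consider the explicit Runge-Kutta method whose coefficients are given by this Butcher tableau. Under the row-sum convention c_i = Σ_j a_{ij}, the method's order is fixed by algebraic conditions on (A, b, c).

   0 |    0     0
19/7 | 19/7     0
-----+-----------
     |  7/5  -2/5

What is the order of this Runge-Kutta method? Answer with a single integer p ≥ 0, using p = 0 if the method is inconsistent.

b = (7/5, -2/5)
c = (0, 19/7)
Σ b_i: 7/5·1 + (-2/5)·1 = 1 ✓
b·c: (-2/5)·19/7 = -38/35 ≠ 1/2 ⇒ order 1.

1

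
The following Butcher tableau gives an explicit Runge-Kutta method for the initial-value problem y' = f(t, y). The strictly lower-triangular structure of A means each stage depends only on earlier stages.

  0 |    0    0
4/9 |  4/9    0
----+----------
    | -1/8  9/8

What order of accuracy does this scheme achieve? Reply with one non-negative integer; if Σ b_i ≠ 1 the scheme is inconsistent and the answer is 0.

2

b = (-1/8, 9/8)
c = (0, 4/9)
Σ b_i: (-1/8)·1 + 9/8·1 = 1 ✓
b·c: 9/8·4/9 = 1/2 ✓; 2 stages ⇒ order 2.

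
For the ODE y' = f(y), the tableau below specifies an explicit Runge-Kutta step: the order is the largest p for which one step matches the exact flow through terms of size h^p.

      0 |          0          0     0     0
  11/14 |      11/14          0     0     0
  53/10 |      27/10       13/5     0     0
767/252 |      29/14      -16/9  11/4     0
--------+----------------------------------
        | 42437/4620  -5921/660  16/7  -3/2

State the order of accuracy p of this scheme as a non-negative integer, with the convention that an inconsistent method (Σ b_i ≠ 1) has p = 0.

2

b = (42437/4620, -5921/660, 16/7, -3/2)
c = (0, 11/14, 53/10, 767/252)
Ac = (0, 0, 143/70, 33209/2520)
Σ b_i: 42437/4620·1 + (-5921/660)·1 + 16/7·1 + (-3/2)·1 = 1 ✓
b·c: (-5921/660)·11/14 + 16/7·53/10 + (-3/2)·767/252 = 1/2 ✓
b·c²: (-5921/660)·121/196 + 16/7·2809/100 + (-3/2)·588289/63504 = 47386313/1058400 ≠ 1/3 ⇒ order 2.
b·Ac: 16/7·143/70 + (-3/2)·33209/2520 = -177551/11760 ≠ 1/6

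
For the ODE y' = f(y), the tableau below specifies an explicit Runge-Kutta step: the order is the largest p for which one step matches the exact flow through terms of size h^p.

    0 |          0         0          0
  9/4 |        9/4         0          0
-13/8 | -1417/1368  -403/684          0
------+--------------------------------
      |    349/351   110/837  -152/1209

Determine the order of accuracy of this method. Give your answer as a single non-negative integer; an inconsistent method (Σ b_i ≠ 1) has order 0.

3

b = (349/351, 110/837, -152/1209)
c = (0, 9/4, -13/8)
Ac = (0, 0, -403/304)
Σ b_i: 349/351·1 + 110/837·1 + (-152/1209)·1 = 1 ✓
b·c: 110/837·9/4 + (-152/1209)·(-13/8) = 1/2 ✓
b·c²: 110/837·81/16 + (-152/1209)·169/64 = 1/3 ✓
b·Ac: (-152/1209)·(-403/304) = 1/6 ✓; 3 stages ⇒ order 3.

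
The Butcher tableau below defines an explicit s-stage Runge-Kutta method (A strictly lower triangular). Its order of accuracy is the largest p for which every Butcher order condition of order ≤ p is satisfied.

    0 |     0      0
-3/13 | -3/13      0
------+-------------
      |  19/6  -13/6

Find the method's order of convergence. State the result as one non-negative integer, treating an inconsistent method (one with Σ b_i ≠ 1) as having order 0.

b = (19/6, -13/6)
c = (0, -3/13)
Σ b_i: 19/6·1 + (-13/6)·1 = 1 ✓
b·c: (-13/6)·(-3/13) = 1/2 ✓; 2 stages ⇒ order 2.

2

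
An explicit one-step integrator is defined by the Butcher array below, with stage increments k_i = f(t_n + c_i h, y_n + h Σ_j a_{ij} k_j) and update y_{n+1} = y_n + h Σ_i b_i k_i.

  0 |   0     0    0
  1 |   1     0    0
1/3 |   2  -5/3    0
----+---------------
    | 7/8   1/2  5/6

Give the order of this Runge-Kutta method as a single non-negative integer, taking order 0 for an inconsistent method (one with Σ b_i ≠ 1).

b = (7/8, 1/2, 5/6)
c = (0, 1, 1/3)
Ac = (0, 0, -5/3)
Σ b_i: 7/8·1 + 1/2·1 + 5/6·1 = 53/24 ≠ 1 ⇒ order 0.

0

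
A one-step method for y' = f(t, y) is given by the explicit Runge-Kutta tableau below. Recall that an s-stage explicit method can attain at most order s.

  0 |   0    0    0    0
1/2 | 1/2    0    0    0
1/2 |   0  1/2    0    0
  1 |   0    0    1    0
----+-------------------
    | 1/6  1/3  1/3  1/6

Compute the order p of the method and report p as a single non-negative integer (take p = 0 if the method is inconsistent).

4

b = (1/6, 1/3, 1/3, 1/6)
c = (0, 1/2, 1/2, 1)
Ac = (0, 0, 1/4, 1/2)
Σ b_i: 1/6·1 + 1/3·1 + 1/3·1 + 1/6·1 = 1 ✓
b·c: 1/3·1/2 + 1/3·1/2 + 1/6·1 = 1/2 ✓
b·c²: 1/3·1/4 + 1/3·1/4 + 1/6·1 = 1/3 ✓
b·Ac: 1/3·1/4 + 1/6·1/2 = 1/6 ✓
b·c³: 1/3·1/8 + 1/3·1/8 + 1/6·1 = 1/4 ✓
b·(c∘Ac): 1/3·1/8 + 1/6·1/2 = 1/8 ✓
b·Ac²: 1/3·1/8 + 1/6·1/4 = 1/12 ✓
b·A²c: 1/6·1/4 = 1/24 ✓; 4 stages ⇒ order 4.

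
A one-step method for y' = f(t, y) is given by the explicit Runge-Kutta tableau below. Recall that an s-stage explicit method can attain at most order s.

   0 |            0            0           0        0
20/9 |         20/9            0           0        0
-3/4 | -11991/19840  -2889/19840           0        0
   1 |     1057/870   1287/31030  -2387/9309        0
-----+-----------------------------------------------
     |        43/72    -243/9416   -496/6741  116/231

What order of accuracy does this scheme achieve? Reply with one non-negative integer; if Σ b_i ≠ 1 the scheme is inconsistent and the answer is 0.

b = (43/72, -243/9416, -496/6741, 116/231)
c = (0, 20/9, -3/4, 1)
Ac = (0, 0, -321/992, 33/116)
Σ b_i: 43/72·1 + (-243/9416)·1 + (-496/6741)·1 + 116/231·1 = 1 ✓
b·c: (-243/9416)·20/9 + (-496/6741)·(-3/4) + 116/231·1 = 1/2 ✓
b·c²: (-243/9416)·400/81 + (-496/6741)·9/16 + 116/231·1 = 1/3 ✓
b·Ac: (-496/6741)·(-321/992) + 116/231·33/116 = 1/6 ✓
b·c³: (-243/9416)·8000/729 + (-496/6741)·(-27/64) + 116/231·1 = 1/4 ✓
b·(c∘Ac): (-496/6741)·963/3968 + 116/231·33/116 = 1/8 ✓
b·Ac²: (-496/6741)·(-535/744) + 116/231·253/4176 = 1/12 ✓
b·A²c: 116/231·77/928 = 1/24 ✓; 4 stages ⇒ order 4.

4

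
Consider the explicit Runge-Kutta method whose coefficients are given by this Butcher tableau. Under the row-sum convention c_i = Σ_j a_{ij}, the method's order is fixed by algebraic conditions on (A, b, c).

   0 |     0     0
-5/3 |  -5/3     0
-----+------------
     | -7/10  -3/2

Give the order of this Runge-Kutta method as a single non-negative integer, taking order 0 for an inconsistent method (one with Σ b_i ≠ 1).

0

b = (-7/10, -3/2)
c = (0, -5/3)
Σ b_i: (-7/10)·1 + (-3/2)·1 = -11/5 ≠ 1 ⇒ order 0.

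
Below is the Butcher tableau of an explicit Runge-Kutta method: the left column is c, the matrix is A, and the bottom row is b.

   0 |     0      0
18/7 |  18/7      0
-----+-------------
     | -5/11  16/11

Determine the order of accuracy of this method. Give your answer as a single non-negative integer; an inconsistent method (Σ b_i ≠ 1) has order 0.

b = (-5/11, 16/11)
c = (0, 18/7)
Σ b_i: (-5/11)·1 + 16/11·1 = 1 ✓
b·c: 16/11·18/7 = 288/77 ≠ 1/2 ⇒ order 1.

1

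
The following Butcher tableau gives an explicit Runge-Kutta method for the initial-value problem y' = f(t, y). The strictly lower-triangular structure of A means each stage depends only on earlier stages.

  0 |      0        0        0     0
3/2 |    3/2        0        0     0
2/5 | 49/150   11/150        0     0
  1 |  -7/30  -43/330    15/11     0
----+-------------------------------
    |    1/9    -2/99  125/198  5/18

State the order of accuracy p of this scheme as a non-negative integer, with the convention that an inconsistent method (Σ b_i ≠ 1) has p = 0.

b = (1/9, -2/99, 125/198, 5/18)
c = (0, 3/2, 2/5, 1)
Ac = (0, 0, 11/100, 7/20)
Σ b_i: 1/9·1 + (-2/99)·1 + 125/198·1 + 5/18·1 = 1 ✓
b·c: (-2/99)·3/2 + 125/198·2/5 + 5/18·1 = 1/2 ✓
b·c²: (-2/99)·9/4 + 125/198·4/25 + 5/18·1 = 1/3 ✓
b·Ac: 125/198·11/100 + 5/18·7/20 = 1/6 ✓
b·c³: (-2/99)·27/8 + 125/198·8/125 + 5/18·1 = 1/4 ✓
b·(c∘Ac): 125/198·11/250 + 5/18·7/20 = 1/8 ✓
b·Ac²: 125/198·33/200 + 5/18·(-3/40) = 1/12 ✓
b·A²c: 5/18·3/20 = 1/24 ✓; 4 stages ⇒ order 4.

4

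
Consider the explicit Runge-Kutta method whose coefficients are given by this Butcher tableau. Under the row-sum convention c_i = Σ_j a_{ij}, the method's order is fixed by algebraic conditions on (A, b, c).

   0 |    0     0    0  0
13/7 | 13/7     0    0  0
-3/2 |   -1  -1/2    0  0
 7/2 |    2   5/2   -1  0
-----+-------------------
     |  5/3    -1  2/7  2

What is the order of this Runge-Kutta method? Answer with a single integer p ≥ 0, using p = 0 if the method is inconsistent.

b = (5/3, -1, 2/7, 2)
c = (0, 13/7, -3/2, 7/2)
Ac = (0, 0, -13/14, 43/7)
Σ b_i: 5/3·1 + (-1)·1 + 2/7·1 + 2·1 = 62/21 ≠ 1 ⇒ order 0.

0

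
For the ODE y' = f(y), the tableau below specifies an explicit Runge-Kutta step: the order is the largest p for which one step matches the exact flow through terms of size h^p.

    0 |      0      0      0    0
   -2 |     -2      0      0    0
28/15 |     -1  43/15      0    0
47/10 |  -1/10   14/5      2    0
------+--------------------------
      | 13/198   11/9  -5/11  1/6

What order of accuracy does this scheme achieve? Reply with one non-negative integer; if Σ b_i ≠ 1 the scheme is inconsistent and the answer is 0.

b = (13/198, 11/9, -5/11, 1/6)
c = (0, -2, 28/15, 47/10)
Ac = (0, 0, -86/15, -28/15)
Σ b_i: 13/198·1 + 11/9·1 + (-5/11)·1 + 1/6·1 = 1 ✓
b·c: 11/9·(-2) + (-5/11)·28/15 + 1/6·47/10 = -4969/1980 ≠ 1/2 ⇒ order 1.

1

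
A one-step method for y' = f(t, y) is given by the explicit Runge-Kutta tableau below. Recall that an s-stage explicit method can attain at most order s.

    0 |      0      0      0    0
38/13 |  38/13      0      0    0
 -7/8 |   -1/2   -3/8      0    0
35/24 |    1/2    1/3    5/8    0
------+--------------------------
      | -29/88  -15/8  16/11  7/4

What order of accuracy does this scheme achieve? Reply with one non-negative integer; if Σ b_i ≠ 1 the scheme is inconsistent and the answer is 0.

b = (-29/88, -15/8, 16/11, 7/4)
c = (0, 38/13, -7/8, 35/24)
Ac = (0, 0, -57/52, 1067/2496)
Σ b_i: (-29/88)·1 + (-15/8)·1 + 16/11·1 + 7/4·1 = 1 ✓
b·c: (-15/8)·38/13 + 16/11·(-7/8) + 7/4·35/24 = -57677/13728 ≠ 1/2 ⇒ order 1.

1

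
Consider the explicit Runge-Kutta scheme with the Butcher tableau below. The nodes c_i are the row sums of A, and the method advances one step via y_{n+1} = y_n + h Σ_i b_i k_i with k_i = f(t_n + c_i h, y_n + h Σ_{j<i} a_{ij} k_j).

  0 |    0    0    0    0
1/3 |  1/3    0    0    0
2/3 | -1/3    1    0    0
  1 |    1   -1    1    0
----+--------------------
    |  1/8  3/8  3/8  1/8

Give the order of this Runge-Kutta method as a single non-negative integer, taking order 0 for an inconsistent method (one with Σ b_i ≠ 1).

b = (1/8, 3/8, 3/8, 1/8)
c = (0, 1/3, 2/3, 1)
Ac = (0, 0, 1/3, 1/3)
Σ b_i: 1/8·1 + 3/8·1 + 3/8·1 + 1/8·1 = 1 ✓
b·c: 3/8·1/3 + 3/8·2/3 + 1/8·1 = 1/2 ✓
b·c²: 3/8·1/9 + 3/8·4/9 + 1/8·1 = 1/3 ✓
b·Ac: 3/8·1/3 + 1/8·1/3 = 1/6 ✓
b·c³: 3/8·1/27 + 3/8·8/27 + 1/8·1 = 1/4 ✓
b·(c∘Ac): 3/8·2/9 + 1/8·1/3 = 1/8 ✓
b·Ac²: 3/8·1/9 + 1/8·1/3 = 1/12 ✓
b·A²c: 1/8·1/3 = 1/24 ✓; 4 stages ⇒ order 4.

4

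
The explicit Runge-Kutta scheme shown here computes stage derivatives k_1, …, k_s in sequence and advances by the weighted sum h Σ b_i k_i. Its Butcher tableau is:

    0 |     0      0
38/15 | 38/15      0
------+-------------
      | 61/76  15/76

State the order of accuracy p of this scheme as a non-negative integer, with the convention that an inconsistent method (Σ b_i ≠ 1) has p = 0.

b = (61/76, 15/76)
c = (0, 38/15)
Σ b_i: 61/76·1 + 15/76·1 = 1 ✓
b·c: 15/76·38/15 = 1/2 ✓; 2 stages ⇒ order 2.

2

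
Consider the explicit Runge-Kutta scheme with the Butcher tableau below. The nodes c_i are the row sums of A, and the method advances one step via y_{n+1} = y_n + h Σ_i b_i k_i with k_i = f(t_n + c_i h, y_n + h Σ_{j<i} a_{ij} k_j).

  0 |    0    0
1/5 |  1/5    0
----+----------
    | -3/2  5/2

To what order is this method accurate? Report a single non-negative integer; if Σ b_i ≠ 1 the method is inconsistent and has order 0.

b = (-3/2, 5/2)
c = (0, 1/5)
Σ b_i: (-3/2)·1 + 5/2·1 = 1 ✓
b·c: 5/2·1/5 = 1/2 ✓; 2 stages ⇒ order 2.

2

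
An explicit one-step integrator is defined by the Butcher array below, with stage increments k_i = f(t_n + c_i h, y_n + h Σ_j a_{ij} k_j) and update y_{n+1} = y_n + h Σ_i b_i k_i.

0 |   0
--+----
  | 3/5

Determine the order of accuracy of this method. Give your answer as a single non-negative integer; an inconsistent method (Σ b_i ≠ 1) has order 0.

b = (3/5)
c = (0)
Σ b_i: 3/5·1 = 3/5 ≠ 1 ⇒ order 0.

0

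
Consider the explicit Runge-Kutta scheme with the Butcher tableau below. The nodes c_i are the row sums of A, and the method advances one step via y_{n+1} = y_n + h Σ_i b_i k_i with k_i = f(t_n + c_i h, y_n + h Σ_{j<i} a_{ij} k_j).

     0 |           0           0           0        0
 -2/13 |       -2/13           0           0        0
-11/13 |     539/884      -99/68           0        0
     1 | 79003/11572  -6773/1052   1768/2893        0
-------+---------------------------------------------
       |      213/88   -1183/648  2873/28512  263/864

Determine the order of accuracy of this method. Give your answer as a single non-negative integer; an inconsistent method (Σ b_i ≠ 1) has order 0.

4

b = (213/88, -1183/648, 2873/28512, 263/864)
c = (0, -2/13, -11/13, 1)
Ac = (0, 0, 99/442, 249/526)
Σ b_i: 213/88·1 + (-1183/648)·1 + 2873/28512·1 + 263/864·1 = 1 ✓
b·c: (-1183/648)·(-2/13) + 2873/28512·(-11/13) + 263/864·1 = 1/2 ✓
b·c²: (-1183/648)·4/169 + 2873/28512·121/169 + 263/864·1 = 1/3 ✓
b·Ac: 2873/28512·99/442 + 263/864·249/526 = 1/6 ✓
b·c³: (-1183/648)·(-8/2197) + 2873/28512·(-1331/2197) + 263/864·1 = 1/4 ✓
b·(c∘Ac): 2873/28512·(-1089/5746) + 263/864·249/526 = 1/8 ✓
b·Ac²: 2873/28512·(-99/2873) + 263/864·75/263 = 1/12 ✓
b·A²c: 263/864·36/263 = 1/24 ✓; 4 stages ⇒ order 4.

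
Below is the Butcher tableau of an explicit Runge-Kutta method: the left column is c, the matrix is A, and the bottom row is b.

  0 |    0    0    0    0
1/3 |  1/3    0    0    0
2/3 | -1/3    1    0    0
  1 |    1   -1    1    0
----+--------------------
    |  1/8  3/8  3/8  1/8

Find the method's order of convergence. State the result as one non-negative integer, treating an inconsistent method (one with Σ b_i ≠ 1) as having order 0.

b = (1/8, 3/8, 3/8, 1/8)
c = (0, 1/3, 2/3, 1)
Ac = (0, 0, 1/3, 1/3)
Σ b_i: 1/8·1 + 3/8·1 + 3/8·1 + 1/8·1 = 1 ✓
b·c: 3/8·1/3 + 3/8·2/3 + 1/8·1 = 1/2 ✓
b·c²: 3/8·1/9 + 3/8·4/9 + 1/8·1 = 1/3 ✓
b·Ac: 3/8·1/3 + 1/8·1/3 = 1/6 ✓
b·c³: 3/8·1/27 + 3/8·8/27 + 1/8·1 = 1/4 ✓
b·(c∘Ac): 3/8·2/9 + 1/8·1/3 = 1/8 ✓
b·Ac²: 3/8·1/9 + 1/8·1/3 = 1/12 ✓
b·A²c: 1/8·1/3 = 1/24 ✓; 4 stages ⇒ order 4.

4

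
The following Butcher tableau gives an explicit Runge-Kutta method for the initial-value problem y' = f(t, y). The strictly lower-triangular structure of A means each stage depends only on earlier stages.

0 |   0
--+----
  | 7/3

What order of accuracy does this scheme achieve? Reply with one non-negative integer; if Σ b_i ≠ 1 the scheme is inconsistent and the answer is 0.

0

b = (7/3)
c = (0)
Σ b_i: 7/3·1 = 7/3 ≠ 1 ⇒ order 0.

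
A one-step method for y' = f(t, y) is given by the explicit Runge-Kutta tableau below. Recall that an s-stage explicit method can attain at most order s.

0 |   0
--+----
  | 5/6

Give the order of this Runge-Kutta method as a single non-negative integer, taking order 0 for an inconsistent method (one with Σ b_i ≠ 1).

0

b = (5/6)
c = (0)
Σ b_i: 5/6·1 = 5/6 ≠ 1 ⇒ order 0.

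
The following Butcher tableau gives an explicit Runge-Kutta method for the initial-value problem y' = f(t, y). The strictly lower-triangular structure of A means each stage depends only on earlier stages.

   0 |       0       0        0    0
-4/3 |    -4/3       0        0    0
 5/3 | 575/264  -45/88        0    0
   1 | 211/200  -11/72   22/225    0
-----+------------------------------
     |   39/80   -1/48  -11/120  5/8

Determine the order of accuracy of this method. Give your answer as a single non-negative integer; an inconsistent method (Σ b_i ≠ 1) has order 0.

4

b = (39/80, -1/48, -11/120, 5/8)
c = (0, -4/3, 5/3, 1)
Ac = (0, 0, 15/22, 11/30)
Σ b_i: 39/80·1 + (-1/48)·1 + (-11/120)·1 + 5/8·1 = 1 ✓
b·c: (-1/48)·(-4/3) + (-11/120)·5/3 + 5/8·1 = 1/2 ✓
b·c²: (-1/48)·16/9 + (-11/120)·25/9 + 5/8·1 = 1/3 ✓
b·Ac: (-11/120)·15/22 + 5/8·11/30 = 1/6 ✓
b·c³: (-1/48)·(-64/27) + (-11/120)·125/27 + 5/8·1 = 1/4 ✓
b·(c∘Ac): (-11/120)·25/22 + 5/8·11/30 = 1/8 ✓
b·Ac²: (-11/120)·(-10/11) = 1/12 ✓
b·A²c: 5/8·1/15 = 1/24 ✓; 4 stages ⇒ order 4.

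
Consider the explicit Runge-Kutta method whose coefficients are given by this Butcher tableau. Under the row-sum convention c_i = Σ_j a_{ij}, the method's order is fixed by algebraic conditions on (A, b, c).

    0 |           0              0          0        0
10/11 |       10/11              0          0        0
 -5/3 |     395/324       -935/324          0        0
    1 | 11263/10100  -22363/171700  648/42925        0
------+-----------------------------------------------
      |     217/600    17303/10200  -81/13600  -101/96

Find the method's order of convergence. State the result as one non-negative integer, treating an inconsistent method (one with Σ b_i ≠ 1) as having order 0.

4

b = (217/600, 17303/10200, -81/13600, -101/96)
c = (0, 10/11, -5/3, 1)
Ac = (0, 0, -425/162, -29/202)
Σ b_i: 217/600·1 + 17303/10200·1 + (-81/13600)·1 + (-101/96)·1 = 1 ✓
b·c: 17303/10200·10/11 + (-81/13600)·(-5/3) + (-101/96)·1 = 1/2 ✓
b·c²: 17303/10200·100/121 + (-81/13600)·25/9 + (-101/96)·1 = 1/3 ✓
b·Ac: (-81/13600)·(-425/162) + (-101/96)·(-29/202) = 1/6 ✓
b·c³: 17303/10200·1000/1331 + (-81/13600)·(-125/27) + (-101/96)·1 = 1/4 ✓
b·(c∘Ac): (-81/13600)·2125/486 + (-101/96)·(-29/202) = 1/8 ✓
b·Ac²: (-81/13600)·(-2125/891) + (-101/96)·(-73/1111) = 1/12 ✓
b·A²c: (-101/96)·(-4/101) = 1/24 ✓; 4 stages ⇒ order 4.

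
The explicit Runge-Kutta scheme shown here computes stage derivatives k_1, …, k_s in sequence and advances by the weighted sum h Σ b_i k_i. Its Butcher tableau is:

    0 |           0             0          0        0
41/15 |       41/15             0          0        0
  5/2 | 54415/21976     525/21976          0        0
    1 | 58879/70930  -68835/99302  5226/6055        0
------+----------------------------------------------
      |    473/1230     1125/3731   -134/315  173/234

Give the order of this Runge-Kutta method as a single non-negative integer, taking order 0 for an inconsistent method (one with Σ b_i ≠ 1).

4

b = (473/1230, 1125/3731, -134/315, 173/234)
c = (0, 41/15, 5/2, 1)
Ac = (0, 0, 35/536, 91/346)
Σ b_i: 473/1230·1 + 1125/3731·1 + (-134/315)·1 + 173/234·1 = 1 ✓
b·c: 1125/3731·41/15 + (-134/315)·5/2 + 173/234·1 = 1/2 ✓
b·c²: 1125/3731·1681/225 + (-134/315)·25/4 + 173/234·1 = 1/3 ✓
b·Ac: (-134/315)·35/536 + 173/234·91/346 = 1/6 ✓
b·c³: 1125/3731·68921/3375 + (-134/315)·125/8 + 173/234·1 = 1/4 ✓
b·(c∘Ac): (-134/315)·175/1072 + 173/234·91/346 = 1/8 ✓
b·Ac²: (-134/315)·287/1608 + 173/234·559/2595 = 1/12 ✓
b·A²c: 173/234·39/692 = 1/24 ✓; 4 stages ⇒ order 4.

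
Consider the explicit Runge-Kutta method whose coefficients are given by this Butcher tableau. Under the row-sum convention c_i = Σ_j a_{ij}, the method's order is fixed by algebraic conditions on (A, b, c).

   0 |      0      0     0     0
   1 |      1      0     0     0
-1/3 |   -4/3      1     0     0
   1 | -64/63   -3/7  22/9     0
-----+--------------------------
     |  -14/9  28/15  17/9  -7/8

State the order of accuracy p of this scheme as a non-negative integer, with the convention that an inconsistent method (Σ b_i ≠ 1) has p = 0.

0

b = (-14/9, 28/15, 17/9, -7/8)
c = (0, 1, -1/3, 1)
Ac = (0, 0, 1, -235/189)
Σ b_i: (-14/9)·1 + 28/15·1 + 17/9·1 + (-7/8)·1 = 53/40 ≠ 1 ⇒ order 0.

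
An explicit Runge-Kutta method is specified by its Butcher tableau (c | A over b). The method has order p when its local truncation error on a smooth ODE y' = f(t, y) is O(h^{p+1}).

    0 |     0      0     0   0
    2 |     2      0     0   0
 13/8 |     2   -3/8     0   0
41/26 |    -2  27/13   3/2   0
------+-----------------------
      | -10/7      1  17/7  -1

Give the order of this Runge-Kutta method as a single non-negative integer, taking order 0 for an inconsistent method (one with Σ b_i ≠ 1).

b = (-10/7, 1, 17/7, -1)
c = (0, 2, 13/8, 41/26)
Ac = (0, 0, -3/4, 1371/208)
Σ b_i: (-10/7)·1 + 1·1 + 17/7·1 + (-1)·1 = 1 ✓
b·c: 1·2 + 17/7·13/8 + (-1)·41/26 = 3181/728 ≠ 1/2 ⇒ order 1.

1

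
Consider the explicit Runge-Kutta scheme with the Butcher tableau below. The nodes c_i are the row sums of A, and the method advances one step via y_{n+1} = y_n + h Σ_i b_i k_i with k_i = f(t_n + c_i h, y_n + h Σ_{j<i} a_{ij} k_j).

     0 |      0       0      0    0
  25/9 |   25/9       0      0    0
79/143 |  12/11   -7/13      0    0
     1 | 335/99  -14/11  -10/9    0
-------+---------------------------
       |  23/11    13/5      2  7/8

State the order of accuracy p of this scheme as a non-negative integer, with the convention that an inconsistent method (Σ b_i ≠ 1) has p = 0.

0

b = (23/11, 13/5, 2, 7/8)
c = (0, 25/9, 79/143, 1)
Ac = (0, 0, -175/117, -1780/429)
Σ b_i: 23/11·1 + 13/5·1 + 2·1 + 7/8·1 = 3329/440 ≠ 1 ⇒ order 0.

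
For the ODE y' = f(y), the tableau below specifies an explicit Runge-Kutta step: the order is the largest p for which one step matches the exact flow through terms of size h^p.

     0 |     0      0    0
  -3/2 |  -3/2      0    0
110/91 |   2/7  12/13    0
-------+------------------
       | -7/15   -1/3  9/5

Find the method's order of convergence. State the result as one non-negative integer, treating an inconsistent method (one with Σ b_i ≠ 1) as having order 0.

1

b = (-7/15, -1/3, 9/5)
c = (0, -3/2, 110/91)
Ac = (0, 0, -18/13)
Σ b_i: (-7/15)·1 + (-1/3)·1 + 9/5·1 = 1 ✓
b·c: (-1/3)·(-3/2) + 9/5·110/91 = 487/182 ≠ 1/2 ⇒ order 1.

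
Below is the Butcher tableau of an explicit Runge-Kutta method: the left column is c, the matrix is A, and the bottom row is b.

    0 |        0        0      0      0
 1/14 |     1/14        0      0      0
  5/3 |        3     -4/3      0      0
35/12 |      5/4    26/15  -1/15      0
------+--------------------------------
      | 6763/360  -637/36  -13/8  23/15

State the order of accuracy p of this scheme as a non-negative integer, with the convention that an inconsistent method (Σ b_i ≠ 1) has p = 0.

b = (6763/360, -637/36, -13/8, 23/15)
c = (0, 1/14, 5/3, 35/12)
Ac = (0, 0, -2/21, 4/315)
Σ b_i: 6763/360·1 + (-637/36)·1 + (-13/8)·1 + 23/15·1 = 1 ✓
b·c: (-637/36)·1/14 + (-13/8)·5/3 + 23/15·35/12 = 1/2 ✓
b·c²: (-637/36)·1/196 + (-13/8)·25/9 + 23/15·1225/144 = 1823/216 ≠ 1/3 ⇒ order 2.
b·Ac: (-13/8)·(-2/21) + 23/15·4/315 = 3293/18900 ≠ 1/6

2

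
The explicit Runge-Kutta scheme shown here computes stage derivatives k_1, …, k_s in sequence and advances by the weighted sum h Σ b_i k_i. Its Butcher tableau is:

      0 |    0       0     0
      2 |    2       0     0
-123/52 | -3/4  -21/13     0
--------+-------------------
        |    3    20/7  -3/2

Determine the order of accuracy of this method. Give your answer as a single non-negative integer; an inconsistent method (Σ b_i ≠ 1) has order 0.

0

b = (3, 20/7, -3/2)
c = (0, 2, -123/52)
Ac = (0, 0, -42/13)
Σ b_i: 3·1 + 20/7·1 + (-3/2)·1 = 61/14 ≠ 1 ⇒ order 0.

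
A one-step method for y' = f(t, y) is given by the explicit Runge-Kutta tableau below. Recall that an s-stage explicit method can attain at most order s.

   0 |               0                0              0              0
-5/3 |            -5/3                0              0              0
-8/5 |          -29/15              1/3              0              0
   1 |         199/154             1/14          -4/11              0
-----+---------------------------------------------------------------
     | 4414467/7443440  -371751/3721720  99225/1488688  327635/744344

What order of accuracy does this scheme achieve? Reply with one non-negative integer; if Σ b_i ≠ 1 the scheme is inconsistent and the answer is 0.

3

b = (4414467/7443440, -371751/3721720, 99225/1488688, 327635/744344)
c = (0, -5/3, -8/5, 1)
Ac = (0, 0, -5/9, 1069/2310)
Σ b_i: 4414467/7443440·1 + (-371751/3721720)·1 + 99225/1488688·1 + 327635/744344·1 = 1 ✓
b·c: (-371751/3721720)·(-5/3) + 99225/1488688·(-8/5) + 327635/744344·1 = 1/2 ✓
b·c²: (-371751/3721720)·25/9 + 99225/1488688·64/25 + 327635/744344·1 = 1/3 ✓
b·Ac: 99225/1488688·(-5/9) + 327635/744344·1069/2310 = 1/6 ✓
b·c³: (-371751/3721720)·(-125/27) + 99225/1488688·(-512/125) + 327635/744344·1 = 2636078/4186935 ≠ 1/4 ⇒ order 3.
b·(c∘Ac): 99225/1488688·8/9 + 327635/744344·1069/2310 = 1174319/4466064 ≠ 1/8
b·Ac²: 99225/1488688·25/27 + 327635/744344·(-25381/34650) = -2183107/8373870 ≠ 1/12
b·A²c: 327635/744344·20/99 = 148925/1674774 ≠ 1/24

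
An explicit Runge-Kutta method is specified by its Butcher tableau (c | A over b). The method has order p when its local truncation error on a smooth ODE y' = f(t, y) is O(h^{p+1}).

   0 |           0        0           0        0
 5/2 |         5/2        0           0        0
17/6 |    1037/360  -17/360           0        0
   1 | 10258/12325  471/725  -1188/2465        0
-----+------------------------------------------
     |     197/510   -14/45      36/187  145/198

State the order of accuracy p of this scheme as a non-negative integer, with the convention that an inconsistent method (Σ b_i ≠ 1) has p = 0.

b = (197/510, -14/45, 36/187, 145/198)
c = (0, 5/2, 17/6, 1)
Ac = (0, 0, -17/144, 15/58)
Σ b_i: 197/510·1 + (-14/45)·1 + 36/187·1 + 145/198·1 = 1 ✓
b·c: (-14/45)·5/2 + 36/187·17/6 + 145/198·1 = 1/2 ✓
b·c²: (-14/45)·25/4 + 36/187·289/36 + 145/198·1 = 1/3 ✓
b·Ac: 36/187·(-17/144) + 145/198·15/58 = 1/6 ✓
b·c³: (-14/45)·125/8 + 36/187·4913/216 + 145/198·1 = 1/4 ✓
b·(c∘Ac): 36/187·(-289/864) + 145/198·15/58 = 1/8 ✓
b·Ac²: 36/187·(-85/288) + 145/198·111/580 = 1/12 ✓
b·A²c: 145/198·33/580 = 1/24 ✓; 4 stages ⇒ order 4.

4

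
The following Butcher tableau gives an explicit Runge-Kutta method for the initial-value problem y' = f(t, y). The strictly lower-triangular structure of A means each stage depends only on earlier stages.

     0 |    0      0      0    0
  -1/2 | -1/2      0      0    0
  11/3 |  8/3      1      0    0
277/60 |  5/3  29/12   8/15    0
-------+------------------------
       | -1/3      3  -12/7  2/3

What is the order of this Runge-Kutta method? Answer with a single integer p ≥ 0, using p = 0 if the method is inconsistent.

b = (-1/3, 3, -12/7, 2/3)
c = (0, -1/2, 11/3, 277/60)
Ac = (0, 0, -1/2, 269/360)
Σ b_i: (-1/3)·1 + 3·1 + (-12/7)·1 + 2/3·1 = 34/21 ≠ 1 ⇒ order 0.

0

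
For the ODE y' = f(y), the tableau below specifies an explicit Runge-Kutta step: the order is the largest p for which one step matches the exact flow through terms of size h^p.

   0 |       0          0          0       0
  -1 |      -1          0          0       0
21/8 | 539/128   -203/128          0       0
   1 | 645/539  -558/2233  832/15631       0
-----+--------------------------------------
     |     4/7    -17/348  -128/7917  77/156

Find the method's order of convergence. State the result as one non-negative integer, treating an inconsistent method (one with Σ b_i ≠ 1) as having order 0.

b = (4/7, -17/348, -128/7917, 77/156)
c = (0, -1, 21/8, 1)
Ac = (0, 0, 203/128, 30/77)
Σ b_i: 4/7·1 + (-17/348)·1 + (-128/7917)·1 + 77/156·1 = 1 ✓
b·c: (-17/348)·(-1) + (-128/7917)·21/8 + 77/156·1 = 1/2 ✓
b·c²: (-17/348)·1 + (-128/7917)·441/64 + 77/156·1 = 1/3 ✓
b·Ac: (-128/7917)·203/128 + 77/156·30/77 = 1/6 ✓
b·c³: (-17/348)·(-1) + (-128/7917)·9261/512 + 77/156·1 = 1/4 ✓
b·(c∘Ac): (-128/7917)·4263/1024 + 77/156·30/77 = 1/8 ✓
b·Ac²: (-128/7917)·(-203/128) + 77/156·9/77 = 1/12 ✓
b·A²c: 77/156·13/154 = 1/24 ✓; 4 stages ⇒ order 4.

4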